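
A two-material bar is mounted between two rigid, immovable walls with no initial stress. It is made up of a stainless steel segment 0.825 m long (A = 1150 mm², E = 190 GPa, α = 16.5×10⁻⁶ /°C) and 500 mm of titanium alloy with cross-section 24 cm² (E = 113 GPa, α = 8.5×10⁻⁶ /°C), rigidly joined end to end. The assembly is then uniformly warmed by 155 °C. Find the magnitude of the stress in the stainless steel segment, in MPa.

Free thermal expansion of the whole bar: Σ αᵢΔT Lᵢ = 16.5×10⁻⁶×155×825 + 8.5×10⁻⁶×155×500 = 2.769 mm.
Since the ends are fixed, an axial force P builds up, equal in every segment, with P · Σ Lᵢ/(AᵢEᵢ) = δ_free.
Σ Lᵢ/(AᵢEᵢ) = 825/(1150×190×10³) + 500/(2400×113×10³) = 5.619×10⁻⁶ mm/N.
Hence P = δ_free / Σ(L/AE) = 2.769/5.619×10⁻⁶ = 492.7 kN (compressive).
σ_{stainless steel} = P / A = 492700 / 1150 = 428.4 MPa.

σ ≈ 428 MPa (compressive)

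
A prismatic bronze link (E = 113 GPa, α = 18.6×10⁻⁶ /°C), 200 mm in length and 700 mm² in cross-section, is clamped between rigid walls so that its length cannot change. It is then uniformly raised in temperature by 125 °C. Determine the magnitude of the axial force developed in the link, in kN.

P ≈ 184 kN (compressive)

Full restraint means ε = 0, so the stress is σ = EαΔT = 113×10³ × 18.6×10⁻⁶ × 125 = 262.7 MPa.
Then P = σA = 262.7 × 700 mm² = 183.9 kN, compressive.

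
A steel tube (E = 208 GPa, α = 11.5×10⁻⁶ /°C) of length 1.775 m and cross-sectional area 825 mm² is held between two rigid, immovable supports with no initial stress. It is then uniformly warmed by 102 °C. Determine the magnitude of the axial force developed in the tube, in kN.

P ≈ 201 kN (compressive)

With zero net strain, σ = E·αΔT = 208 GPa × 11.5×10⁻⁶ × 102 = 244 MPa.
Axial force P = σA = 244 × 825 = 201300 N = 201.3 kN, compressive.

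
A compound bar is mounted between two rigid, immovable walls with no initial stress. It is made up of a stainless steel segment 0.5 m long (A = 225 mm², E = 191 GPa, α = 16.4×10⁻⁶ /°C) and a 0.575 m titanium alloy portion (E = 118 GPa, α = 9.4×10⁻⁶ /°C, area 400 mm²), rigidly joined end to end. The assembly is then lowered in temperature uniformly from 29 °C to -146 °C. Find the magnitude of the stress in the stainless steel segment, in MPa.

If the supports were absent, the total length change would be Σ αᵢΔT Lᵢ = 16.4×10⁻⁶×175×500 + 9.4×10⁻⁶×175×575 = 2.381 mm.
The rigid supports impose zero overall length change; the single axial force P common to all segments must satisfy P Σ Lᵢ/(AᵢEᵢ) = δ_free.
The series flexibility is Σ Lᵢ/(AᵢEᵢ) = 500/(225×191×10³) + 575/(400×118×10³) = 2.382×10⁻⁵ mm/N.
Hence P = δ_free / Σ(L/AE) = 2.381/2.382×10⁻⁵ = 99.97 kN (tensile).
σ_{stainless steel} = P / A = 99970 / 225 = 444.3 MPa.

σ ≈ 444 MPa (tensile)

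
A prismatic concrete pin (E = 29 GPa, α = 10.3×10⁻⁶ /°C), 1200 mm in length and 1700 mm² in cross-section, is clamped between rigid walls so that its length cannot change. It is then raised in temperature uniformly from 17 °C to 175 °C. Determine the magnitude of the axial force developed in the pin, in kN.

With zero net strain, σ = E·αΔT = 29 GPa × 10.3×10⁻⁶ × 158 = 47.19 MPa.
P = AEαΔT = 1700 × 29×10³ × 10.3×10⁻⁶ × 158 = 80.23 kN (compressive).

P ≈ 80.2 kN (compressive)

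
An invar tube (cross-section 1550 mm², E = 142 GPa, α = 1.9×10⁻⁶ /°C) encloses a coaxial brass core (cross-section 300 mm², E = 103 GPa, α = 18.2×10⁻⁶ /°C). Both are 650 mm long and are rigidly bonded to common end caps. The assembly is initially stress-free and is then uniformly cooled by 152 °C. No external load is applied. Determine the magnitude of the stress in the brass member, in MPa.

σ ≈ 224 MPa (tensile)

Equilibrium of a rigid end plate with no external load gives equal and opposite internal forces ±P in the two members. Since α_{brass} > α_{invar}, cooling drives the brass into tension and the invar into compression.
Compatibility of the two members (thermal + elastic change equal): (α₁ − α₂)ΔT = P·[1/(A₁E₁) + 1/(A₂E₂)].
|α₁ − α₂|·ΔT = 16.3×10⁻⁶ × 152 = 0.002478.
1/(A₁E₁) + 1/(A₂E₂) = 1/(1550×142×10³) + 1/(300×103×10³) = 3.691×10⁻⁸ N⁻¹.
So P = 0.002478 / 3.691×10⁻⁸ = 67.13 kN.
σ_{brass} = P/A₂ = 67130/300 = 223.8 MPa, tensile.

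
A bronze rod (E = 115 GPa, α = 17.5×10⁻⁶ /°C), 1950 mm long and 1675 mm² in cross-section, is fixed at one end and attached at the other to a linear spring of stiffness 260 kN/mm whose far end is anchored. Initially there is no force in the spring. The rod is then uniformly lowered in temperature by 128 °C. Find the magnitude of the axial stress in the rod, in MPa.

σ ≈ 187 MPa (tensile)

If the spring were absent the rod would shorten by αΔT L = 17.5×10⁻⁶ × 128 × 1950 = 4.368 mm.
With a force P in the spring, the elastic change of the rod is PL/(AE) and that of the spring is P/k; compatibility requires their sum to equal δ_free.
So P = δ_free / [L/(AE) + 1/k] = 4.368 / [ 1950/(1675×115×10³) + 1/(260×10³) ].
P = 4.368 / 1.397×10⁻⁵ = 312700 N.
σ = P/A = 312700/1675 = 186.7 MPa.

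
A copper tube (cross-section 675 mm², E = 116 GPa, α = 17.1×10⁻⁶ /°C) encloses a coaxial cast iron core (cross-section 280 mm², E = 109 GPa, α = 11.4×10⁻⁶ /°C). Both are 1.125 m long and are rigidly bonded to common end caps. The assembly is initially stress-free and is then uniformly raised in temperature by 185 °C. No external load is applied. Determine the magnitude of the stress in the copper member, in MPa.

Equilibrium of a rigid end plate with no external load gives equal and opposite internal forces ±P in the two members. Since α_{copper} > α_{cast iron}, heating drives the copper into compression and the cast iron into tension.
Compatibility of the two members (thermal + elastic change equal): (α₁ − α₂)ΔT = P·[1/(A₁E₁) + 1/(A₂E₂)].
|α₁ − α₂|·ΔT = 5.7×10⁻⁶ × 185 = 0.001055.
1/(A₁E₁) + 1/(A₂E₂) = 1/(675×116×10³) + 1/(280×109×10³) = 4.554×10⁻⁸ N⁻¹.
So P = 0.001055 / 4.554×10⁻⁸ = 23.16 kN.
σ_{copper} = P/A₁ = 23160/675 = 34.31 MPa, compressive.

σ ≈ 34.3 MPa (compressive)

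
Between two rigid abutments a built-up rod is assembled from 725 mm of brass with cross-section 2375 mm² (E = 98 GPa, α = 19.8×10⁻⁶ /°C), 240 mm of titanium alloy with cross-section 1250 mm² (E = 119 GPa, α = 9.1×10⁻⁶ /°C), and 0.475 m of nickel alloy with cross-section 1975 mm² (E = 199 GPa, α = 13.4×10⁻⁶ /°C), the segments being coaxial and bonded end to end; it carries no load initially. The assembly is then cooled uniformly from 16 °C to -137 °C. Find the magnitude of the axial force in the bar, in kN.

With the walls removed the bar would change length by δ_free = Σ αᵢΔT Lᵢ = 19.8×10⁻⁶×153×725 + 9.1×10⁻⁶×153×240 + 13.4×10⁻⁶×153×475 = 3.504 mm.
Since the ends are fixed, an axial force P builds up, equal in every segment, with P · Σ Lᵢ/(AᵢEᵢ) = δ_free.
Σ Lᵢ/(AᵢEᵢ) = 725/(2375×98×10³) + 240/(1250×119×10³) + 475/(1975×199×10³) = 5.937×10⁻⁶ mm/N.
P = 3.504 / 5.937×10⁻⁶ = 590300 N = 590.3 kN, tensile.

P ≈ 590 kN (tensile)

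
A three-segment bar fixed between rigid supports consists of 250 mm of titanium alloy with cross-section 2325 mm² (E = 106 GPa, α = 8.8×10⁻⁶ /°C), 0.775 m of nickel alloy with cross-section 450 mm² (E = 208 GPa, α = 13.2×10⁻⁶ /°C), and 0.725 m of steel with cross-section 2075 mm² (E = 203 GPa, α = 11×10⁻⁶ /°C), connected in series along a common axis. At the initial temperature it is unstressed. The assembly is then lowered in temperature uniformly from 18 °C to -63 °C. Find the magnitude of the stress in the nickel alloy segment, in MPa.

With the walls removed the bar would change length by δ_free = Σ αᵢΔT Lᵢ = 8.8×10⁻⁶×81×250 + 13.2×10⁻⁶×81×775 + 11×10⁻⁶×81×725 = 1.653 mm.
The walls prevent any net length change, so an axial force P (same in every segment) develops. Compatibility: P · Σ Lᵢ/(AᵢEᵢ) = δ_free.
Σ Lᵢ/(AᵢEᵢ) = 250/(2325×106×10³) + 775/(450×208×10³) + 725/(2075×203×10³) = 1.102×10⁻⁵ mm/N.
Hence P = δ_free / Σ(L/AE) = 1.653/1.102×10⁻⁵ = 150 kN (tensile).
σ_{nickel alloy} = P / A = 150000 / 450 = 333.4 MPa.

σ ≈ 333 MPa (tensile)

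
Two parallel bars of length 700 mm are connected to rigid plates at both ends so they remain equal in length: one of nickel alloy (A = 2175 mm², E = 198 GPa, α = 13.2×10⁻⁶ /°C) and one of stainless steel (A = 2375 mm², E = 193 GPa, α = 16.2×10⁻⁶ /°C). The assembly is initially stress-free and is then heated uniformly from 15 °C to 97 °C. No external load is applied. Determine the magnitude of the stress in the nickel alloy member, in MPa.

The stainless steel has the larger α, so on heating it would change length more than the nickel alloy if both were free. The rigid plates force a common final length, so the stainless steel is put into compression and the nickel alloy into tension, with equal and opposite forces P (no external load).
Equating the net (thermal + elastic) strains gives |α₁ − α₂|·ΔT = P·[1/(A₁E₁) + 1/(A₂E₂)].
|α₁ − α₂|·ΔT = 3×10⁻⁶ × 82 = 0.000246.
1/(A₁E₁) + 1/(A₂E₂) = 1/(2175×198×10³) + 1/(2375×193×10³) = 4.504×10⁻⁹ N⁻¹.
P = 0.000246 / 4.504×10⁻⁹ = 54620 N = 54.62 kN.
σ_{nickel alloy} = P/A₁ = 54620/2175 = 25.11 MPa, tensile.

σ ≈ 25.1 MPa (tensile)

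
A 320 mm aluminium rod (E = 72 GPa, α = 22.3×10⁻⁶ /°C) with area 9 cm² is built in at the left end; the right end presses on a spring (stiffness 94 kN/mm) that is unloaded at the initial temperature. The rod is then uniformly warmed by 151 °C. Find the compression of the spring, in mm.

δ ≈ 0.736 mm

Free thermal expansion: δ_free = αΔT L = 22.3×10⁻⁶ × 151 × 320 = 1.078 mm.
With a force P in the spring, the elastic change of the rod is PL/(AE) and that of the spring is P/k; compatibility requires their sum to equal δ_free.
P [ L/(AE) + 1/k ] = δ_free → P [ 320/(900×72×10³) + 1/(94×10³) ] = 1.078.
P = 1.078 / 1.558×10⁻⁵ = 69180 N.
Spring compression = P/k = 69180/(94×10³) = 0.7359 mm.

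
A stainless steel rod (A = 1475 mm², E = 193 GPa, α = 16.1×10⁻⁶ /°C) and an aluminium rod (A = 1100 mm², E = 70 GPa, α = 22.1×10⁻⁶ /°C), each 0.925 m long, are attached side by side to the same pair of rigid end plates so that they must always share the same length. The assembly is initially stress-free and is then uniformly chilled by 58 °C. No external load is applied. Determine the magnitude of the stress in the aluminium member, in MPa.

Both members must finish at the same length. With the larger α, the aluminium tends to over-contract; the plates restrain it, putting the aluminium in tension and the stainless steel in compression. With no external load the two internal forces are equal and opposite, magnitude P.
Setting the final lengths equal and cancelling L: (α₁ − α₂)ΔT = P/(A₁E₁) + P/(A₂E₂).
|α₁ − α₂|·ΔT = 6×10⁻⁶ × 58 = 0.000348.
1/(A₁E₁) + 1/(A₂E₂) = 1/(1475×193×10³) + 1/(1100×70×10³) = 1.65×10⁻⁸ N⁻¹.
P = 0.000348 / 1.65×10⁻⁸ = 21090 N = 21.09 kN.
σ_{aluminium} = P/A₂ = 21090/1100 = 19.17 MPa, tensile.

σ ≈ 19.2 MPa (tensile)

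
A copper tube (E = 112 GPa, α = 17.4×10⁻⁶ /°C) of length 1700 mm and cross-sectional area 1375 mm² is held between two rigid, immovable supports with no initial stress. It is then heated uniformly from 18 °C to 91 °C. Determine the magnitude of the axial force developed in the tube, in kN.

With zero net strain, σ = E·αΔT = 112 GPa × 17.4×10⁻⁶ × 73 = 142.3 MPa.
Axial force P = σA = 142.3 × 1375 = 195600 N = 195.6 kN, compressive.

P ≈ 196 kN (compressive)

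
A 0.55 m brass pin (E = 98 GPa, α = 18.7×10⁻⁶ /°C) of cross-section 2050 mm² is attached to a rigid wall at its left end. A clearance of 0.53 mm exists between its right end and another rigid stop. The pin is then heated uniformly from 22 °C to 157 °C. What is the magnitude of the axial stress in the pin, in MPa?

σ ≈ 153 MPa (compressive)

Free thermal elongation = αΔT L = 18.7×10⁻⁶ × 135 × 550 = 1.388 mm.
After closing the 0.53 mm clearance, 1.388 − 0.53 = 0.8585 mm of expansion remains to be suppressed by the wall.
Compatibility: PL/(AE) = 0.8585 mm, so σ = P/A = E × (0.8585/550) = 153 MPa.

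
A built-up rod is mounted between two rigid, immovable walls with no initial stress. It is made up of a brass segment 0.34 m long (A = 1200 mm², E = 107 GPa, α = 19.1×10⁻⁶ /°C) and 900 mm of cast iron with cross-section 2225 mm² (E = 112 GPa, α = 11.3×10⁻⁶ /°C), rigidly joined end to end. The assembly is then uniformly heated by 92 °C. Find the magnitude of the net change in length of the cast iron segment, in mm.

|ΔL| ≈ 0.0511 mm

If the supports were absent, the total length change would be Σ αᵢΔT Lᵢ = 19.1×10⁻⁶×92×340 + 11.3×10⁻⁶×92×900 = 1.533 mm.
Since the ends are fixed, an axial force P builds up, equal in every segment, with P · Σ Lᵢ/(AᵢEᵢ) = δ_free.
Σ Lᵢ/(AᵢEᵢ) = 340/(1200×107×10³) + 900/(2225×112×10³) = 6.26×10⁻⁶ mm/N.
Hence P = δ_free / Σ(L/AE) = 1.533/6.26×10⁻⁶ = 244.9 kN (compressive).
For the cast iron segment, free thermal change = 11.3×10⁻⁶×92×900 = 0.9356 mm and elastic change from P = 244900×900/(2225×112×10³) = 0.8845 mm; these oppose, so the net change is 0.0511 mm (segment lengthens).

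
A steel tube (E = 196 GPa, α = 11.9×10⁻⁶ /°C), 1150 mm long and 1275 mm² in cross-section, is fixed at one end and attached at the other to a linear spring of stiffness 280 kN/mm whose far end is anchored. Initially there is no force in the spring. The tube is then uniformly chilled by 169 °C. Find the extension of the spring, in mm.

δ ≈ 1.01 mm

If the spring were absent the tube would shorten by αΔT L = 11.9×10⁻⁶ × 169 × 1150 = 2.313 mm.
With a force P in the spring, the elastic change of the tube is PL/(AE) and that of the spring is P/k; compatibility requires their sum to equal δ_free.
P [ L/(AE) + 1/k ] = δ_free → P [ 1150/(1275×196×10³) + 1/(280×10³) ] = 2.313.
P = 2.313 / 8.173×10⁻⁶ = 283000 N.
Spring extension = P/k = 283000/(280×10³) = 1.011 mm.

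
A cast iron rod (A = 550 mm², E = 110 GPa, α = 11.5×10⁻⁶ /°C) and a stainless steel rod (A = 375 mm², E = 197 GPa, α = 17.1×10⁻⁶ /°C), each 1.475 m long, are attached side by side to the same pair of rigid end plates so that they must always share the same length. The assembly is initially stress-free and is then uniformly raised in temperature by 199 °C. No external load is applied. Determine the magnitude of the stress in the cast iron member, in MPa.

The stainless steel has the larger α, so on heating it would change length more than the cast iron if both were free. The rigid plates force a common final length, so the stainless steel is put into compression and the cast iron into tension, with equal and opposite forces P (no external load).
Compatibility of the two members (thermal + elastic change equal): (α₁ − α₂)ΔT = P·[1/(A₁E₁) + 1/(A₂E₂)].
|α₁ − α₂|·ΔT = 5.6×10⁻⁶ × 199 = 0.001114.
1/(A₁E₁) + 1/(A₂E₂) = 1/(550×110×10³) + 1/(375×197×10³) = 3.007×10⁻⁸ N⁻¹.
So P = 0.001114 / 3.007×10⁻⁸ = 37.07 kN.
σ_{cast iron} = P/A₁ = 37070/550 = 67.39 MPa, tensile.

σ ≈ 67.4 MPa (tensile)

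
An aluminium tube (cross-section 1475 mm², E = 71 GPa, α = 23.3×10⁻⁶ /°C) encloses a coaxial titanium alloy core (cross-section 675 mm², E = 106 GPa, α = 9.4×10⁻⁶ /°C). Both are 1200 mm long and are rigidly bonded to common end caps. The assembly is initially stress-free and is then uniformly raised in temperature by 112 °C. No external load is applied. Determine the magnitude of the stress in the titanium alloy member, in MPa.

σ ≈ 98 MPa (tensile)

Both members must finish at the same length. With the larger α, the aluminium tends to over-expand; the plates restrain it, putting the aluminium in compression and the titanium alloy in tension. With no external load the two internal forces are equal and opposite, magnitude P.
Setting the final lengths equal and cancelling L: (α₁ − α₂)ΔT = P/(A₁E₁) + P/(A₂E₂).
|α₁ − α₂|·ΔT = 13.9×10⁻⁶ × 112 = 0.001557.
1/(A₁E₁) + 1/(A₂E₂) = 1/(1475×71×10³) + 1/(675×106×10³) = 2.353×10⁻⁸ N⁻¹.
So P = 0.001557 / 2.353×10⁻⁸ = 66.18 kN.
σ_{titanium alloy} = P/A₂ = 66180/675 = 98.04 MPa, tensile.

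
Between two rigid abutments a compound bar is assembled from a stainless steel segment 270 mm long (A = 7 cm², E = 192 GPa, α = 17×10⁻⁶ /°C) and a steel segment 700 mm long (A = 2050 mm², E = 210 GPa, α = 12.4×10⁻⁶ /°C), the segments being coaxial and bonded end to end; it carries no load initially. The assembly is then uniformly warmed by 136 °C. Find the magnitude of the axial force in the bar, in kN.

With the walls removed the bar would change length by δ_free = Σ αᵢΔT Lᵢ = 17×10⁻⁶×136×270 + 12.4×10⁻⁶×136×700 = 1.805 mm.
The rigid supports impose zero overall length change; the single axial force P common to all segments must satisfy P Σ Lᵢ/(AᵢEᵢ) = δ_free.
The series flexibility is Σ Lᵢ/(AᵢEᵢ) = 270/(700×192×10³) + 700/(2050×210×10³) = 3.635×10⁻⁶ mm/N.
So P = 1.805 / 3.635×10⁻⁶ = 496.5 kN, compressive.

P ≈ 496 kN (compressive)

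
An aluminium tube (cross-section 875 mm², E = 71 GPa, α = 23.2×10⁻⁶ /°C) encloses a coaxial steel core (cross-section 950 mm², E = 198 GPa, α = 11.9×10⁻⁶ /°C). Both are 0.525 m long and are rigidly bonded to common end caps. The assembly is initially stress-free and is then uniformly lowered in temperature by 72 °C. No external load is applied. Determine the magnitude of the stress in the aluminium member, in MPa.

Equilibrium of a rigid end plate with no external load gives equal and opposite internal forces ±P in the two members. Since α_{aluminium} > α_{steel}, cooling drives the aluminium into tension and the steel into compression.
Compatibility of the two members (thermal + elastic change equal): (α₁ − α₂)ΔT = P·[1/(A₁E₁) + 1/(A₂E₂)].
|α₁ − α₂|·ΔT = 11.3×10⁻⁶ × 72 = 0.0008136.
1/(A₁E₁) + 1/(A₂E₂) = 1/(875×71×10³) + 1/(950×198×10³) = 2.141×10⁻⁸ N⁻¹.
So P = 0.0008136 / 2.141×10⁻⁸ = 38 kN.
σ_{aluminium} = P/A₁ = 38000/875 = 43.42 MPa, tensile.

σ ≈ 43.4 MPa (tensile)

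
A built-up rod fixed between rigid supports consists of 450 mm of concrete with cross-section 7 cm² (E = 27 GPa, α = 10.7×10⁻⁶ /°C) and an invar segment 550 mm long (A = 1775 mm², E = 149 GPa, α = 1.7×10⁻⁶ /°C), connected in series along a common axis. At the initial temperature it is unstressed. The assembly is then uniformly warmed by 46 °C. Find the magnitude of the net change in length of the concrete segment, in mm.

|ΔL| ≈ 0.0218 mm

With the walls removed the bar would change length by δ_free = Σ αᵢΔT Lᵢ = 10.7×10⁻⁶×46×450 + 1.7×10⁻⁶×46×550 = 0.2645 mm.
The rigid supports impose zero overall length change; the single axial force P common to all segments must satisfy P Σ Lᵢ/(AᵢEᵢ) = δ_free.
The series flexibility is Σ Lᵢ/(AᵢEᵢ) = 450/(700×27×10³) + 550/(1775×149×10³) = 2.589×10⁻⁵ mm/N.
P = 0.2645 / 2.589×10⁻⁵ = 10220 N = 10.22 kN, compressive.
For the concrete segment, free thermal change = 10.7×10⁻⁶×46×450 = 0.2215 mm and elastic change from P = 10220×450/(700×27×10³) = 0.2433 mm; these oppose, so the net change is 0.0218 mm (segment shortens).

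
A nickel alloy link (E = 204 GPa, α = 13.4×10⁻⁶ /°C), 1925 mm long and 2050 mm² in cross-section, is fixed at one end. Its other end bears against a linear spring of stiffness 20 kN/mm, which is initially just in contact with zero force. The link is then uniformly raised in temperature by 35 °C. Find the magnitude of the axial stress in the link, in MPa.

The unrestrained thermal change is αΔT L = 13.4×10⁻⁶ × 35 × 1925 = 0.9028 mm.
With a force P in the spring, the elastic change of the link is PL/(AE) and that of the spring is P/k; compatibility requires their sum to equal δ_free.
P [ L/(AE) + 1/k ] = δ_free → P [ 1925/(2050×204×10³) + 1/(20×10³) ] = 0.9028.
P = 0.9028 / 5.46×10⁻⁵ = 16530 N.
σ = P/A = 16530/2050 = 8.066 MPa.

σ ≈ 8.07 MPa (compressive)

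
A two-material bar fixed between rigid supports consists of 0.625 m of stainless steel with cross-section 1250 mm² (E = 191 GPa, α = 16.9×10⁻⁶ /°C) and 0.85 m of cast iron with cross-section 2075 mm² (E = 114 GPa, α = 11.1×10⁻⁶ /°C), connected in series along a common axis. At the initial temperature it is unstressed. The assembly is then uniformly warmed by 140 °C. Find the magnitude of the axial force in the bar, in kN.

P ≈ 451 kN (compressive)

If the supports were absent, the total length change would be Σ αᵢΔT Lᵢ = 16.9×10⁻⁶×140×625 + 11.1×10⁻⁶×140×850 = 2.8 mm.
The rigid supports impose zero overall length change; the single axial force P common to all segments must satisfy P Σ Lᵢ/(AᵢEᵢ) = δ_free.
The series flexibility is Σ Lᵢ/(AᵢEᵢ) = 625/(1250×191×10³) + 850/(2075×114×10³) = 6.211×10⁻⁶ mm/N.
Hence P = δ_free / Σ(L/AE) = 2.8/6.211×10⁻⁶ = 450.7 kN (compressive).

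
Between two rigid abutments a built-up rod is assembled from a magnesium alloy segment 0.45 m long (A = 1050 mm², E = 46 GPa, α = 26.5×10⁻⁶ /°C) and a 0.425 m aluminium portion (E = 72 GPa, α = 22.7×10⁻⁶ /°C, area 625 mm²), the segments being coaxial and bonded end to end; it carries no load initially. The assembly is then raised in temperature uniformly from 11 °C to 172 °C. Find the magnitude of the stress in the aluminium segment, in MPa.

σ ≈ 296 MPa (compressive)

With the walls removed the bar would change length by δ_free = Σ αᵢΔT Lᵢ = 26.5×10⁻⁶×161×450 + 22.7×10⁻⁶×161×425 = 3.473 mm.
The walls prevent any net length change, so an axial force P (same in every segment) develops. Compatibility: P · Σ Lᵢ/(AᵢEᵢ) = δ_free.
Σ Lᵢ/(AᵢEᵢ) = 450/(1050×46×10³) + 425/(625×72×10³) = 1.876×10⁻⁵ mm/N.
Hence P = δ_free / Σ(L/AE) = 3.473/1.876×10⁻⁵ = 185.1 kN (compressive).
σ_{aluminium} = P / A = 185100 / 625 = 296.2 MPa.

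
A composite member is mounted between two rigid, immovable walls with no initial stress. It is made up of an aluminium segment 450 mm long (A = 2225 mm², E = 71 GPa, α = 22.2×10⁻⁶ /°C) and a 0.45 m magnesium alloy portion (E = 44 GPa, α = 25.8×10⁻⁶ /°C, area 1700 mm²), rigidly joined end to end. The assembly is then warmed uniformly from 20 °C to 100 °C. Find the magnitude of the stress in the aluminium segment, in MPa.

If the supports were absent, the total length change would be Σ αᵢΔT Lᵢ = 22.2×10⁻⁶×80×450 + 25.8×10⁻⁶×80×450 = 1.728 mm.
The rigid supports impose zero overall length change; the single axial force P common to all segments must satisfy P Σ Lᵢ/(AᵢEᵢ) = δ_free.
The series flexibility is Σ Lᵢ/(AᵢEᵢ) = 450/(2225×71×10³) + 450/(1700×44×10³) = 8.865×10⁻⁶ mm/N.
P = 1.728 / 8.865×10⁻⁶ = 194900 N = 194.9 kN, compressive.
σ_{aluminium} = P / A = 194900 / 2225 = 87.61 MPa.

σ ≈ 87.6 MPa (compressive)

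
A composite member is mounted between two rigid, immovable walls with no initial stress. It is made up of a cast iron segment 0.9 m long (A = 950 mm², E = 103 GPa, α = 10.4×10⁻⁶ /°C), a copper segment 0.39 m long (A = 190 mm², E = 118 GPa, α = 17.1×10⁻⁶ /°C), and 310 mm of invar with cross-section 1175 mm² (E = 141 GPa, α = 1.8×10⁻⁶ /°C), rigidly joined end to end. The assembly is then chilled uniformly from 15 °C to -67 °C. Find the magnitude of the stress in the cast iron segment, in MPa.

With the walls removed the bar would change length by δ_free = Σ αᵢΔT Lᵢ = 10.4×10⁻⁶×82×900 + 17.1×10⁻⁶×82×390 + 1.8×10⁻⁶×82×310 = 1.36 mm.
The walls prevent any net length change, so an axial force P (same in every segment) develops. Compatibility: P · Σ Lᵢ/(AᵢEᵢ) = δ_free.
The series flexibility is Σ Lᵢ/(AᵢEᵢ) = 900/(950×103×10³) + 390/(190×118×10³) + 310/(1175×141×10³) = 2.846×10⁻⁵ mm/N.
So P = 1.36 / 2.846×10⁻⁵ = 47.78 kN, tensile.
σ_{cast iron} = P / A = 47780 / 950 = 50.3 MPa.

σ ≈ 50.3 MPa (tensile)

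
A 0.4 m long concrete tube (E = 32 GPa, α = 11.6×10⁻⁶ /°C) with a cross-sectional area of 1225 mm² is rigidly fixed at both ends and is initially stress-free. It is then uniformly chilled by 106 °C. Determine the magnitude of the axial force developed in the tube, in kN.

Full restraint means ε = 0, so the stress is σ = EαΔT = 32×10³ × 11.6×10⁻⁶ × 106 = 39.35 MPa.
P = AEαΔT = 1225 × 32×10³ × 11.6×10⁻⁶ × 106 = 48.2 kN (tensile).

P ≈ 48.2 kN (tensile)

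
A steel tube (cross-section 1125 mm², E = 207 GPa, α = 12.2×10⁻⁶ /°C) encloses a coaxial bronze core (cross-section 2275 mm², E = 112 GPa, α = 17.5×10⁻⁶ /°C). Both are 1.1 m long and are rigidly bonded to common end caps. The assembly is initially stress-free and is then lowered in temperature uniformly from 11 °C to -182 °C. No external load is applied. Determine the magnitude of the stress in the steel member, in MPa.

Both members must finish at the same length. With the larger α, the bronze tends to over-contract; the plates restrain it, putting the bronze in tension and the steel in compression. With no external load the two internal forces are equal and opposite, magnitude P.
Compatibility of the two members (thermal + elastic change equal): (α₁ − α₂)ΔT = P·[1/(A₁E₁) + 1/(A₂E₂)].
|α₁ − α₂|·ΔT = 5.3×10⁻⁶ × 193 = 0.001023.
1/(A₁E₁) + 1/(A₂E₂) = 1/(1125×207×10³) + 1/(2275×112×10³) = 8.219×10⁻⁹ N⁻¹.
So P = 0.001023 / 8.219×10⁻⁹ = 124.5 kN.
σ_{steel} = P/A₁ = 124500/1125 = 110.6 MPa, compressive.

σ ≈ 111 MPa (compressive)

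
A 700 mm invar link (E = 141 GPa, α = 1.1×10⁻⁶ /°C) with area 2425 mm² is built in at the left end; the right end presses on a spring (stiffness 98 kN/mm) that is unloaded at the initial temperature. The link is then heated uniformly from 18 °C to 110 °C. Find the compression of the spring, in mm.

Free thermal expansion: δ_free = αΔT L = 1.1×10⁻⁶ × 92 × 700 = 0.07084 mm.
Let P be the compressive force at the spring. The link shortens elastically by PL/(AE) and the spring compresses by P/k; together these equal δ_free.
So P = δ_free / [L/(AE) + 1/k] = 0.07084 / [ 700/(2425×141×10³) + 1/(98×10³) ].
P = 0.07084 / 1.225×10⁻⁵ = 5782 N.
Spring compression = P/k = 5782/(98×10³) = 0.059 mm.

δ ≈ 0.059 mm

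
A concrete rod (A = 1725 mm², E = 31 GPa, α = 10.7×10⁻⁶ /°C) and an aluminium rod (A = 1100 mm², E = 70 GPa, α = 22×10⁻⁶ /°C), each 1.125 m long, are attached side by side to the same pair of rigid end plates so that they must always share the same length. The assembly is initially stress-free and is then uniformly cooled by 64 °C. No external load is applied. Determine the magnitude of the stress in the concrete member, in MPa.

σ ≈ 13.2 MPa (compressive)

Both members must finish at the same length. With the larger α, the aluminium tends to over-contract; the plates restrain it, putting the aluminium in tension and the concrete in compression. With no external load the two internal forces are equal and opposite, magnitude P.
Compatibility of the two members (thermal + elastic change equal): (α₁ − α₂)ΔT = P·[1/(A₁E₁) + 1/(A₂E₂)].
|α₁ − α₂|·ΔT = 11.3×10⁻⁶ × 64 = 0.0007232.
1/(A₁E₁) + 1/(A₂E₂) = 1/(1725×31×10³) + 1/(1100×70×10³) = 3.169×10⁻⁸ N⁻¹.
P = 0.0007232 / 3.169×10⁻⁸ = 22820 N = 22.82 kN.
σ_{concrete} = P/A₁ = 22820/1725 = 13.23 MPa, compressive.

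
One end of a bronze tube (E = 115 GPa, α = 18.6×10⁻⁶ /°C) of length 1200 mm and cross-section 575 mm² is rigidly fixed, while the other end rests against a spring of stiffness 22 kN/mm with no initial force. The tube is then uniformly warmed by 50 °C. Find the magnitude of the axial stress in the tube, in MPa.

σ ≈ 30.5 MPa (compressive)

If the spring were absent the tube would lengthen by αΔT L = 18.6×10⁻⁶ × 50 × 1200 = 1.116 mm.
Let P be the compressive force at the spring. The tube shortens elastically by PL/(AE) and the spring compresses by P/k; together these equal δ_free.
P [ L/(AE) + 1/k ] = δ_free → P [ 1200/(575×115×10³) + 1/(22×10³) ] = 1.116.
P = 1.116 / 6.36×10⁻⁵ = 17550 N.
σ = P/A = 17550/575 = 30.52 MPa.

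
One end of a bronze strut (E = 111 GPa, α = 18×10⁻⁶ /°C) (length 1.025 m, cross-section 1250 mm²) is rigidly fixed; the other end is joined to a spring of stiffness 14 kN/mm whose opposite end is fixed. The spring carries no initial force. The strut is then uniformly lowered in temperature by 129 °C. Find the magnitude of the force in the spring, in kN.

P ≈ 30.2 kN

If the spring were absent the strut would shorten by αΔT L = 18×10⁻⁶ × 129 × 1025 = 2.38 mm.
Let P be the tensile force in the spring. The strut extends elastically by PL/(AE) and the spring stretches by P/k; together these equal δ_free.
P [ L/(AE) + 1/k ] = δ_free → P [ 1025/(1250×111×10³) + 1/(14×10³) ] = 2.38.
P = 2.38 / 7.882×10⁻⁵ = 30200 N.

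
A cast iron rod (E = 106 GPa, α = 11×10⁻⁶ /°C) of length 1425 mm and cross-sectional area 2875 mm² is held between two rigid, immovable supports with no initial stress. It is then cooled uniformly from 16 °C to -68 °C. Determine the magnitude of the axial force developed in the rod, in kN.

The ends cannot move, so σ = EαΔT = 106×10³ × 11×10⁻⁶ × 84 = 97.94 MPa.
Then P = σA = 97.94 × 2875 mm² = 281.6 kN, tensile.

P ≈ 282 kN (tensile)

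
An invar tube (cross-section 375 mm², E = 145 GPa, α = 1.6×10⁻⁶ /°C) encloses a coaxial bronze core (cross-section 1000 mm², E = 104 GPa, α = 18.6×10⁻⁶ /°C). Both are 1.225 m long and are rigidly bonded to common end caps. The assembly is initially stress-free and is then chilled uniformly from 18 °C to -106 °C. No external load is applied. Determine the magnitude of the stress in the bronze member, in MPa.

σ ≈ 75.3 MPa (tensile)

The bronze has the larger α, so on cooling it would change length more than the invar if both were free. The rigid plates force a common final length, so the bronze is put into tension and the invar into compression, with equal and opposite forces P (no external load).
Compatibility of the two members (thermal + elastic change equal): (α₁ − α₂)ΔT = P·[1/(A₁E₁) + 1/(A₂E₂)].
|α₁ − α₂|·ΔT = 17×10⁻⁶ × 124 = 0.002108.
1/(A₁E₁) + 1/(A₂E₂) = 1/(375×145×10³) + 1/(1000×104×10³) = 2.801×10⁻⁸ N⁻¹.
So P = 0.002108 / 2.801×10⁻⁸ = 75.27 kN.
σ_{bronze} = P/A₂ = 75270/1000 = 75.27 MPa, tensile.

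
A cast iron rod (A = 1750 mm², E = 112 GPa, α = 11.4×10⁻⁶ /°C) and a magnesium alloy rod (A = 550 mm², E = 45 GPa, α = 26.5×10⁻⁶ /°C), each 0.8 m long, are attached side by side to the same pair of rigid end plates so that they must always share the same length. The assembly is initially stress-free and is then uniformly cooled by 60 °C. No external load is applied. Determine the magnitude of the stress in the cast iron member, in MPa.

The magnesium alloy has the larger α, so on cooling it would change length more than the cast iron if both were free. The rigid plates force a common final length, so the magnesium alloy is put into tension and the cast iron into compression, with equal and opposite forces P (no external load).
Compatibility of the two members (thermal + elastic change equal): (α₁ − α₂)ΔT = P·[1/(A₁E₁) + 1/(A₂E₂)].
|α₁ − α₂|·ΔT = 15.1×10⁻⁶ × 60 = 0.000906.
1/(A₁E₁) + 1/(A₂E₂) = 1/(1750×112×10³) + 1/(550×45×10³) = 4.551×10⁻⁸ N⁻¹.
P = 0.000906 / 4.551×10⁻⁸ = 19910 N = 19.91 kN.
σ_{cast iron} = P/A₁ = 19910/1750 = 11.38 MPa, compressive.

σ ≈ 11.4 MPa (compressive)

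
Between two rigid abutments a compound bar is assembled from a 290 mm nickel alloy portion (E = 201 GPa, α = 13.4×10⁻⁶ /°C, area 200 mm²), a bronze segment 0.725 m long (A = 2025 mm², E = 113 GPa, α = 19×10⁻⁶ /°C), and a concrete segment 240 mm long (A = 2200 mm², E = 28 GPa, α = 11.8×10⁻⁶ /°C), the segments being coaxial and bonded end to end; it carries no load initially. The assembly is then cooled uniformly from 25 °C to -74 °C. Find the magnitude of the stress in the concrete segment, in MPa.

If the supports were absent, the total length change would be Σ αᵢΔT Lᵢ = 13.4×10⁻⁶×99×290 + 19×10⁻⁶×99×725 + 11.8×10⁻⁶×99×240 = 2.029 mm.
Since the ends are fixed, an axial force P builds up, equal in every segment, with P · Σ Lᵢ/(AᵢEᵢ) = δ_free.
The series flexibility is Σ Lᵢ/(AᵢEᵢ) = 290/(200×201×10³) + 725/(2025×113×10³) + 240/(2200×28×10³) = 1.428×10⁻⁵ mm/N.
Hence P = δ_free / Σ(L/AE) = 2.029/1.428×10⁻⁵ = 142.1 kN (tensile).
σ_{concrete} = P / A = 142100 / 2200 = 64.59 MPa.

σ ≈ 64.6 MPa (tensile)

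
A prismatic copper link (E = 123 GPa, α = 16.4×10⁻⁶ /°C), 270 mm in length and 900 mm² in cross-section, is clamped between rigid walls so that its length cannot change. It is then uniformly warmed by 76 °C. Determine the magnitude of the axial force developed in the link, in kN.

With zero net strain, σ = E·αΔT = 123 GPa × 16.4×10⁻⁶ × 76 = 153.3 MPa.
P = AEαΔT = 900 × 123×10³ × 16.4×10⁻⁶ × 76 = 138 kN (compressive).

P ≈ 138 kN (compressive)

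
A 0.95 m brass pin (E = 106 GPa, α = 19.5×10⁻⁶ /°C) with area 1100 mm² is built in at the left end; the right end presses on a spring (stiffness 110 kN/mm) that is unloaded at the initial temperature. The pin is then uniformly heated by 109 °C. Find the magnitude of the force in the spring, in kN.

P ≈ 117 kN

The unrestrained thermal change is αΔT L = 19.5×10⁻⁶ × 109 × 950 = 2.019 mm.
Let P be the compressive force at the spring. The pin shortens elastically by PL/(AE) and the spring compresses by P/k; together these equal δ_free.
So P = δ_free / [L/(AE) + 1/k] = 2.019 / [ 950/(1100×106×10³) + 1/(110×10³) ].
P = 2.019 / 1.724×10⁻⁵ = 117100 N.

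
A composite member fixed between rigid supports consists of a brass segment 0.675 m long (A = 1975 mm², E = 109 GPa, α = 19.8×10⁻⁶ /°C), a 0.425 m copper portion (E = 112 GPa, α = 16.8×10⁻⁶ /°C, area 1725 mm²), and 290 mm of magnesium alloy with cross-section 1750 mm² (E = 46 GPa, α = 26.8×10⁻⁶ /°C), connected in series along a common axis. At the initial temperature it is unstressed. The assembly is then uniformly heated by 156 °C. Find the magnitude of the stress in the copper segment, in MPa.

Free thermal expansion of the whole bar: Σ αᵢΔT Lᵢ = 19.8×10⁻⁶×156×675 + 16.8×10⁻⁶×156×425 + 26.8×10⁻⁶×156×290 = 4.411 mm.
Since the ends are fixed, an axial force P builds up, equal in every segment, with P · Σ Lᵢ/(AᵢEᵢ) = δ_free.
The series flexibility is Σ Lᵢ/(AᵢEᵢ) = 675/(1975×109×10³) + 425/(1725×112×10³) + 290/(1750×46×10³) = 8.938×10⁻⁶ mm/N.
Hence P = δ_free / Σ(L/AE) = 4.411/8.938×10⁻⁶ = 493.5 kN (compressive).
σ_{copper} = P / A = 493500 / 1725 = 286.1 MPa.

σ ≈ 286 MPa (compressive)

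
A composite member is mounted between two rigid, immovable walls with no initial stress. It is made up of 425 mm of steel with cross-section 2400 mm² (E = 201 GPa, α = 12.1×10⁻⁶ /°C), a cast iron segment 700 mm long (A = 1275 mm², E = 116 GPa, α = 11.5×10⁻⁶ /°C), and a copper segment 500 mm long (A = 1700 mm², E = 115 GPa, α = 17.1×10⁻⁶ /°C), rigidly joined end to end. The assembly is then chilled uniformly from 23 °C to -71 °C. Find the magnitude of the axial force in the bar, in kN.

If the supports were absent, the total length change would be Σ αᵢΔT Lᵢ = 12.1×10⁻⁶×94×425 + 11.5×10⁻⁶×94×700 + 17.1×10⁻⁶×94×500 = 2.044 mm.
Since the ends are fixed, an axial force P builds up, equal in every segment, with P · Σ Lᵢ/(AᵢEᵢ) = δ_free.
The series flexibility is Σ Lᵢ/(AᵢEᵢ) = 425/(2400×201×10³) + 700/(1275×116×10³) + 500/(1700×115×10³) = 8.171×10⁻⁶ mm/N.
Hence P = δ_free / Σ(L/AE) = 2.044/8.171×10⁻⁶ = 250.1 kN (tensile).

P ≈ 250 kN (tensile)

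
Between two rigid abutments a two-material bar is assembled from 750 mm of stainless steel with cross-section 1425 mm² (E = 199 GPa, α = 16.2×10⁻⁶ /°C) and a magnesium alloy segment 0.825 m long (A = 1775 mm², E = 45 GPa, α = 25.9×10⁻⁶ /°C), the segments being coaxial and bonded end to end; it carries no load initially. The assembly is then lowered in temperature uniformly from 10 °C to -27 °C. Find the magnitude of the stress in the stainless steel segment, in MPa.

If the supports were absent, the total length change would be Σ αᵢΔT Lᵢ = 16.2×10⁻⁶×37×750 + 25.9×10⁻⁶×37×825 = 1.24 mm.
The rigid supports impose zero overall length change; the single axial force P common to all segments must satisfy P Σ Lᵢ/(AᵢEᵢ) = δ_free.
The series flexibility is Σ Lᵢ/(AᵢEᵢ) = 750/(1425×199×10³) + 825/(1775×45×10³) = 1.297×10⁻⁵ mm/N.
Hence P = δ_free / Σ(L/AE) = 1.24/1.297×10⁻⁵ = 95.59 kN (tensile).
σ_{stainless steel} = P / A = 95590 / 1425 = 67.08 MPa.

σ ≈ 67.1 MPa (tensile)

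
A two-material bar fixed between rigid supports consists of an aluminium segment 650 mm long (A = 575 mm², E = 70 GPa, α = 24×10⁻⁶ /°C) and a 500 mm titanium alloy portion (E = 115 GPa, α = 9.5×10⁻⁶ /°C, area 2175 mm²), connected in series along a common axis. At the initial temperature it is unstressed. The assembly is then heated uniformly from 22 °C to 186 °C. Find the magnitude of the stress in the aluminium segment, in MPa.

If the supports were absent, the total length change would be Σ αᵢΔT Lᵢ = 24×10⁻⁶×164×650 + 9.5×10⁻⁶×164×500 = 3.337 mm.
Since the ends are fixed, an axial force P builds up, equal in every segment, with P · Σ Lᵢ/(AᵢEᵢ) = δ_free.
The series flexibility is Σ Lᵢ/(AᵢEᵢ) = 650/(575×70×10³) + 500/(2175×115×10³) = 1.815×10⁻⁵ mm/N.
P = 3.337 / 1.815×10⁻⁵ = 183900 N = 183.9 kN, compressive.
σ_{aluminium} = P / A = 183900 / 575 = 319.8 MPa.

σ ≈ 320 MPa (compressive)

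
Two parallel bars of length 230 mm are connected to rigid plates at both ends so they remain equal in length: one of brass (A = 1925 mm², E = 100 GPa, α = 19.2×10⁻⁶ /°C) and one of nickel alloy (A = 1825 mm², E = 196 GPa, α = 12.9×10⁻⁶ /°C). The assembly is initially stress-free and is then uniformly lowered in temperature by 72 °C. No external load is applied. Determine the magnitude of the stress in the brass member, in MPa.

σ ≈ 29.5 MPa (tensile)

The brass has the larger α, so on cooling it would change length more than the nickel alloy if both were free. The rigid plates force a common final length, so the brass is put into tension and the nickel alloy into compression, with equal and opposite forces P (no external load).
Compatibility of the two members (thermal + elastic change equal): (α₁ − α₂)ΔT = P·[1/(A₁E₁) + 1/(A₂E₂)].
|α₁ − α₂|·ΔT = 6.3×10⁻⁶ × 72 = 0.0004536.
1/(A₁E₁) + 1/(A₂E₂) = 1/(1925×100×10³) + 1/(1825×196×10³) = 7.99×10⁻⁹ N⁻¹.
So P = 0.0004536 / 7.99×10⁻⁹ = 56.77 kN.
σ_{brass} = P/A₁ = 56770/1925 = 29.49 MPa, tensile.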